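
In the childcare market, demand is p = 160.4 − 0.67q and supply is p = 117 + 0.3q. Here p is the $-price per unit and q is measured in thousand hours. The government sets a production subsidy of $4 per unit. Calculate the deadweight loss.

Competitive equilibrium: 160.4 − 0.67q = 117 + 0.3q → q* = 44.7423, p* = 130.4227.
The subsidy lowers effective supply by 4: p = 113 + 0.3q.
New quantity: 160.4 − 0.67q = 113 + 0.3q → q' = 48.866.
Overproduction Δq = 48.866 − 44.7423 = 4.1237; wedge = subsidy = 4.
Welfare loss = ½ × 4.1237 × 4 = $8.25 thousand.

$8.25 thousand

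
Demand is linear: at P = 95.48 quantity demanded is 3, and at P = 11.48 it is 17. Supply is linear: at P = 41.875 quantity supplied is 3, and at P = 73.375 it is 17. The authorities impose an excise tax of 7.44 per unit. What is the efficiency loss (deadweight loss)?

3.35

Demand slope = (11.48 − 95.48)/(17 − 3) = −6, so P = 113.48 − 6Q.
Supply slope = (73.375 − 41.875)/(17 − 3) = 2.25, so P = 35.125 + 2.25Q.
Competitive equilibrium: 113.48 − 6Q = 35.125 + 2.25Q → Q* = 9.4976, P* = 56.4945.
With the tax, the buyer price exceeds the seller price by 7.44: (113.48 − 6Q) − (35.125 + 2.25Q) = 7.44 → Q' = 8.5958.
ΔQ = 9.4976 − 8.5958 = 0.9018; the wedge equals the tax, 7.44.
The triangle = ½ × 0.9018 × 7.44 = 3.35.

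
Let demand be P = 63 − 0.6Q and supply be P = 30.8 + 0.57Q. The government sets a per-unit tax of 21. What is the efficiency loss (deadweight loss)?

188.46

Competitive equilibrium: 63 − 0.6Q = 30.8 + 0.57Q → Q* = 27.5214, P* = 46.4872.
With the tax, the buyer price exceeds the seller price by 21: (63 − 0.6Q) − (30.8 + 0.57Q) = 21 → Q' = 9.5726.
ΔQ = 27.5214 − 9.5726 = 17.9488; the wedge equals the tax, 21.
Welfare loss = ½ × 17.9488 × 21 = 188.46.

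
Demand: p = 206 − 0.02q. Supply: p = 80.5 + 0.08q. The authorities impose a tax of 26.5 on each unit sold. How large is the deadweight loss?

Competitive equilibrium: 206 − 0.02q = 80.5 + 0.08q → q* = 1255, p* = 180.9.
With the tax, the buyer price exceeds the seller price by 26.5: (206 − 0.02q) − (80.5 + 0.08q) = 26.5 → q' = 990.
Δq = 1255 − 990 = 265; the wedge equals the tax, 26.5.
Deadweight loss = ½ × 265 × 26.5 = 3511.25.

3511.25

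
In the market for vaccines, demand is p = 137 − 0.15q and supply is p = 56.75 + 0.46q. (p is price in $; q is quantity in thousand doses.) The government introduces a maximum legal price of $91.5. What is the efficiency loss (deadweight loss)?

$956.95 thousand

Competitive equilibrium: 137 − 0.15q = 56.75 + 0.46q → q* = 131.55738, p* = 117.26639.
At the ceiling p = 91.5, quantity supplied = (91.5 − 56.75)/0.46 = 75.54348.
Willingness to pay at q' = 75.54348: 137 − 0.15·75.54348 = 125.66848.
Δq = 131.55738 − 75.54348 = 56.0139; wedge = 125.66848 − 91.5 = 34.16848.
Welfare loss = ½ × 56.0139 × 34.16848 = $956.95 thousand.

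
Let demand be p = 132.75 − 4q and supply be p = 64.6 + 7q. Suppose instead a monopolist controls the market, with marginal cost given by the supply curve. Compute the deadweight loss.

Competitive equilibrium: 132.75 − 4q = 64.6 + 7q → q* = 6.1955, p* = 107.9682.
Marginal revenue: MR = 132.75 − 8q. Set MR = MC: 132.75 − 8q = 64.6 + 7q → q_m = 4.5433.
Price p_m = 132.75 − 4·4.5433 = 114.5768; MC(q_m) = 64.6 + 7·4.5433 = 96.4031.
Competitive q* = 6.1955, so Δq = 1.6522; wedge = 114.5768 − 96.4031 = 18.1737.
DWL = ½ × 1.6522 × 18.1737 = 15.01.

15.01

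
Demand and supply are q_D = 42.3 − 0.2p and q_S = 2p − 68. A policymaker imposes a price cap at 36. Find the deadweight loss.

2198.20

In inverse form: demand p = 211.5 − 5q, supply p = 34 + 0.5q.
Competitive equilibrium: 211.5 − 5q = 34 + 0.5q → q* = 32.2727, p* = 50.1364.
At the ceiling p = 36, quantity supplied = (36 − 34)/0.5 = 4.
Willingness to pay at q' = 4: 211.5 − 5·4 = 191.5.
Δq = 32.2727 − 4 = 28.2727; wedge = 191.5 − 36 = 155.5.
Deadweight loss = ½ × 28.2727 × 155.5 = 2198.20.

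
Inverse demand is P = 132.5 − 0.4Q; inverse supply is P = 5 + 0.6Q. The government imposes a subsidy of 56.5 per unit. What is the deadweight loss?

1596.125

Competitive equilibrium: 132.5 − 0.4Q = 5 + 0.6Q → Q* = 127.5, P* = 81.5.
The subsidy lowers effective supply by 56.5: P = 0.6Q − 51.5.
New quantity: 132.5 − 0.4Q = 0.6Q − 51.5 → Q' = 184.
Overproduction ΔQ = 184 − 127.5 = 56.5; wedge = subsidy = 56.5.
Welfare loss = ½ × 56.5 × 56.5 = 1596.125.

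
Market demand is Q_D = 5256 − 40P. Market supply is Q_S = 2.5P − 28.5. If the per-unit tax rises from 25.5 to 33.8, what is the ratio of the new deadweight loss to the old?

1.757

In inverse form: demand P = 131.4 − 0.025Q, supply P = 11.4 + 0.4Q.
Competitive equilibrium: 131.4 − 0.025Q = 11.4 + 0.4Q → Q* = 282.3529, P* = 124.3412.
For a per-unit tax t: ΔQ = t/0.425, so DWL = ½·t·(t/0.425) = t²/0.85.
At t = 25.5: DWL = 765. At t = 33.8: DWL = 1344.047.
Ratio = (33.8/25.5)² = 1.757.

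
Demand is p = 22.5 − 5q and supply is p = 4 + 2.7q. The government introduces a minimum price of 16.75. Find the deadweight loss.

Competitive equilibrium: 22.5 − 5q = 4 + 2.7q → q* = 2.4026, p* = 10.487.
At the floor p = 16.75, quantity demanded = (22.5 − 16.75)/5 = 1.15.
Sellers' marginal cost at q' = 1.15: 4 + 2.7·1.15 = 7.105.
Δq = 2.4026 − 1.15 = 1.2526; wedge = 16.75 − 7.105 = 9.645.
Welfare loss = ½ × 1.2526 × 9.645 = 6.04.

6.04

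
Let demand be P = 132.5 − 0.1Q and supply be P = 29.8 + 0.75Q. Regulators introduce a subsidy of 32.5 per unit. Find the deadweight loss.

Competitive equilibrium: 132.5 − 0.1Q = 29.8 + 0.75Q → Q* = 120.8235, P* = 120.4176.
The subsidy lowers effective supply by 32.5: P = 0.75Q − 2.7.
New quantity: 132.5 − 0.1Q = 0.75Q − 2.7 → Q' = 159.0588.
Overproduction ΔQ = 159.0588 − 120.8235 = 38.2353; wedge = subsidy = 32.5.
The triangle = ½ × 38.2353 × 32.5 = 621.32.

621.32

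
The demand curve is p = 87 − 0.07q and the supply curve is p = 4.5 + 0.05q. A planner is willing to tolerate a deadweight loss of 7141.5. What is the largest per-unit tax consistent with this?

41.4

Competitive equilibrium: 87 − 0.07q = 4.5 + 0.05q → q* = 687.5, p* = 38.875.
A tax t gives Δq = t/0.12 and wedge t, so DWL = t²/0.24.
t²/0.24 = 7141.5 → t² = 1713.96 → t = 41.4.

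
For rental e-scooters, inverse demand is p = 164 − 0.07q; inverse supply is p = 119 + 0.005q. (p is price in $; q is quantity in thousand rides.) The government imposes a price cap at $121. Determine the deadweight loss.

Competitive equilibrium: 164 − 0.07q = 119 + 0.005q → q* = 600, p* = 122.
At the ceiling p = 121, quantity supplied = (121 − 119)/0.005 = 400.
Willingness to pay at q' = 400: 164 − 0.07·400 = 136.
Δq = 600 − 400 = 200; wedge = 136 − 121 = 15.
Welfare loss = ½ × 200 × 15 = $1500 thousand.

$1500 thousand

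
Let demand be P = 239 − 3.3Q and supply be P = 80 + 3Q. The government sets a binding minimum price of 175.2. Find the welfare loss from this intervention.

109.83

Competitive equilibrium: 239 − 3.3Q = 80 + 3Q → Q* = 25.2381, P* = 155.7143.
At the floor P = 175.2, quantity demanded = (239 − 175.2)/3.3 = 19.3333.
Sellers' marginal cost at Q' = 19.3333: 80 + 3·19.3333 = 137.9999.
ΔQ = 25.2381 − 19.3333 = 5.9048; wedge = 175.2 − 137.9999 = 37.2001.
Deadweight loss = ½ × 5.9048 × 37.2001 = 109.83.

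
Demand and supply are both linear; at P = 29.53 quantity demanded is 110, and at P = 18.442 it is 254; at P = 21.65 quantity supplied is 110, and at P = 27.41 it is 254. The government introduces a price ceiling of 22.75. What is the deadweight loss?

92.90

Demand slope = (18.442 − 29.53)/(254 − 110) = −0.077, so P = 38 − 0.077Q.
Supply slope = (27.41 − 21.65)/(254 − 110) = 0.04, so P = 17.25 + 0.04Q.
Competitive equilibrium: 38 − 0.077Q = 17.25 + 0.04Q → Q* = 177.3504, P* = 24.344.
At the ceiling P = 22.75, quantity supplied = (22.75 − 17.25)/0.04 = 137.5.
Willingness to pay at Q' = 137.5: 38 − 0.077·137.5 = 27.4125.
ΔQ = 177.3504 − 137.5 = 39.8504; wedge = 27.4125 − 22.75 = 4.6625.
Deadweight loss = ½ × 39.8504 × 4.6625 = 92.90.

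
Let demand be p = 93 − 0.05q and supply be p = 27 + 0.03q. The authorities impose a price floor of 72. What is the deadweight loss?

Competitive equilibrium: 93 − 0.05q = 27 + 0.03q → q* = 825, p* = 51.75.
At the floor p = 72, quantity demanded = (93 − 72)/0.05 = 420.
Sellers' marginal cost at q' = 420: 27 + 0.03·420 = 39.6.
Δq = 825 − 420 = 405; wedge = 72 − 39.6 = 32.4.
The triangle = ½ × 405 × 32.4 = 6561.

6561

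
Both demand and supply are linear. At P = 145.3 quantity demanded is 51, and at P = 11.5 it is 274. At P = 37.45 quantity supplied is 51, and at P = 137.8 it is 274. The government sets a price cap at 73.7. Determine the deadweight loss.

Demand slope = (11.5 − 145.3)/(274 − 51) = −0.6, so P = 175.9 − 0.6Q.
Supply slope = (137.8 − 37.45)/(274 − 51) = 0.45, so P = 14.5 + 0.45Q.
Competitive equilibrium: 175.9 − 0.6Q = 14.5 + 0.45Q → Q* = 153.7143, P* = 83.6714.
At the ceiling P = 73.7, quantity supplied = (73.7 − 14.5)/0.45 = 131.5556.
Willingness to pay at Q' = 131.5556: 175.9 − 0.6·131.5556 = 96.9666.
ΔQ = 153.7143 − 131.5556 = 22.1587; wedge = 96.9666 − 73.7 = 23.2666.
DWL = ½ × 22.1587 × 23.2666 = 257.78.

257.78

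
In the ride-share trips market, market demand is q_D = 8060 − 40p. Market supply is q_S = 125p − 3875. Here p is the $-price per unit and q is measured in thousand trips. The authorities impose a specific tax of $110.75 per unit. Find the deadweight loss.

In inverse form: demand p = 201.5 − 0.025q, supply p = 31 + 0.008q.
Competitive equilibrium: 201.5 − 0.025q = 31 + 0.008q → q* = 5166.6667, p* = 72.3333.
With the tax, the buyer price exceeds the seller price by 110.75: (201.5 − 0.025q) − (31 + 0.008q) = 110.75 → q' = 1810.6061.
Δq = 5166.6667 − 1810.6061 = 3356.0606; the wedge equals the tax, 110.75.
DWL = ½ × 3356.0606 × 110.75 = $185841.86 thousand.

$185841.86 thousand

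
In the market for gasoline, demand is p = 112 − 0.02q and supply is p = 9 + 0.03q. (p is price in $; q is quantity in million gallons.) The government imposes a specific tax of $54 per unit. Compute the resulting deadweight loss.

$29160 million

Competitive equilibrium: 112 − 0.02q = 9 + 0.03q → q* = 2060, p* = 70.8.
With the tax, the buyer price exceeds the seller price by 54: (112 − 0.02q) − (9 + 0.03q) = 54 → q' = 980.
Δq = 2060 − 980 = 1080; the wedge equals the tax, 54.
DWL = ½ × 1080 × 54 = $29160 million.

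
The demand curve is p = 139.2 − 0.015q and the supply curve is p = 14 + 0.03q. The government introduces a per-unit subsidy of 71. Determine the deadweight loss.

Competitive equilibrium: 139.2 − 0.015q = 14 + 0.03q → q* = 2782.2222, p* = 97.4667.
The subsidy lowers effective supply by 71: p = 0.03q − 57.
New quantity: 139.2 − 0.015q = 0.03q − 57 → q' = 4360.
Overproduction Δq = 4360 − 2782.2222 = 1577.7778; wedge = subsidy = 71.
Welfare loss = ½ × 1577.7778 × 71 = 56011.11.

56011.11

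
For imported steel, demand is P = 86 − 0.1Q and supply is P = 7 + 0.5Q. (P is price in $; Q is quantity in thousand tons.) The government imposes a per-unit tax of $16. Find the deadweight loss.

Competitive equilibrium: 86 − 0.1Q = 7 + 0.5Q → Q* = 131.6667, P* = 72.8333.
With the tax, the buyer price exceeds the seller price by 16: (86 − 0.1Q) − (7 + 0.5Q) = 16 → Q' = 105.
ΔQ = 131.6667 − 105 = 26.6667; the wedge equals the tax, 16.
DWL = ½ × 26.6667 × 16 = $213.33 thousand.

$213.33 thousand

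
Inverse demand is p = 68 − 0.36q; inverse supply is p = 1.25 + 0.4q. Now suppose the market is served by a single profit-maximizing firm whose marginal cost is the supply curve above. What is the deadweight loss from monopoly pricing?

Competitive equilibrium: 68 − 0.36q = 1.25 + 0.4q → q* = 87.8289, p* = 36.3816.
Marginal revenue: MR = 68 − 0.72q. Set MR = MC: 68 − 0.72q = 1.25 + 0.4q → q_m = 59.5982.
Price p_m = 68 − 0.36·59.5982 = 46.5446; MC(q_m) = 1.25 + 0.4·59.5982 = 25.0893.
Competitive q* = 87.8289, so Δq = 28.2307; wedge = 46.5446 − 25.0893 = 21.4553.
Deadweight loss = ½ × 28.2307 × 21.4553 = 302.85.

302.85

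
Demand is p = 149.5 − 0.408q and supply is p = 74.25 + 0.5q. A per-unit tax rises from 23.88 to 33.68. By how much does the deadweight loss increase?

310.62

Competitive equilibrium: 149.5 − 0.408q = 74.25 + 0.5q → q* = 82.8744, p* = 115.6872.
For a per-unit tax t: Δq = t/0.908, so DWL = ½·t·(t/0.908) = t²/1.816.
At t = 23.88: DWL = 314.017. At t = 33.68: DWL = 624.638.
Increase = 624.638 − 314.017 = 310.62.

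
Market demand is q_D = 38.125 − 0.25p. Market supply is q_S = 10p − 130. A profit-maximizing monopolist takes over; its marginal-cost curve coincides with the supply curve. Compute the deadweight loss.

578.74

In inverse form: demand p = 152.5 − 4q, supply p = 13 + 0.1q.
Competitive equilibrium: 152.5 − 4q = 13 + 0.1q → q* = 34.0244, p* = 16.4024.
Marginal revenue: MR = 152.5 − 8q. Set MR = MC: 152.5 − 8q = 13 + 0.1q → q_m = 17.2222.
Price p_m = 152.5 − 4·17.2222 = 83.6112; MC(q_m) = 13 + 0.1·17.2222 = 14.7222.
Competitive q* = 34.0244, so Δq = 16.8022; wedge = 83.6112 − 14.7222 = 68.889.
DWL = ½ × 16.8022 × 68.889 = 578.74.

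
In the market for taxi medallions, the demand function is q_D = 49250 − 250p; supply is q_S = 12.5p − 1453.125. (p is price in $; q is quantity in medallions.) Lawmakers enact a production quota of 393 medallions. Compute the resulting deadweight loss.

$13564.98

In inverse form: demand p = 197 − 0.004q, supply p = 116.25 + 0.08q.
Competitive equilibrium: 197 − 0.004q = 116.25 + 0.08q → q* = 961.3095, p* = 193.1548.
At q = 393: demand price = 197 − 0.004·393 = 195.428; supply price = 116.25 + 0.08·393 = 147.69.
Δq = 961.3095 − 393 = 568.3095; wedge = 195.428 − 147.69 = 47.738.
Welfare loss = ½ × 568.3095 × 47.738 = $13564.98.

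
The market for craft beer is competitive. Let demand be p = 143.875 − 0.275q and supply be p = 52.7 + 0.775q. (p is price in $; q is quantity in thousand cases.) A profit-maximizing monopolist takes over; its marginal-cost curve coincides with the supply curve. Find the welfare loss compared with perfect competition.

Competitive equilibrium: 143.875 − 0.275q = 52.7 + 0.775q → q* = 86.8333, p* = 119.9958.
Marginal revenue: MR = 143.875 − 0.55q. Set MR = MC: 143.875 − 0.55q = 52.7 + 0.775q → q_m = 68.8113.
Price p_m = 143.875 − 0.275·68.8113 = 124.9519; MC(q_m) = 52.7 + 0.775·68.8113 = 106.0288.
Competitive q* = 86.8333, so Δq = 18.022; wedge = 124.9519 − 106.0288 = 18.9231.
The triangle = ½ × 18.022 × 18.9231 = $170.52 thousand.

$170.52 thousand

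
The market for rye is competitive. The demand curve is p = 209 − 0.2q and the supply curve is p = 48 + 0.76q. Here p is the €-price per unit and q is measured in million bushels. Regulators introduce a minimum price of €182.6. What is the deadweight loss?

Competitive equilibrium: 209 − 0.2q = 48 + 0.76q → q* = 167.7083, p* = 175.4583.
At the floor p = 182.6, quantity demanded = (209 − 182.6)/0.2 = 132.
Sellers' marginal cost at q' = 132: 48 + 0.76·132 = 148.32.
Δq = 167.7083 − 132 = 35.7083; wedge = 182.6 − 148.32 = 34.28.
DWL = ½ × 35.7083 × 34.28 = €612.04 million.

€612.04 million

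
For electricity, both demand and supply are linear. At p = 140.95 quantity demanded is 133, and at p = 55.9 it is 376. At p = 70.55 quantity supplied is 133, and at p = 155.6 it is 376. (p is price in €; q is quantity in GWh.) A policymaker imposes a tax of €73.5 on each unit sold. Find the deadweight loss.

Demand slope = (55.9 − 140.95)/(376 − 133) = −0.35, so p = 187.5 − 0.35q.
Supply slope = (155.6 − 70.55)/(376 − 133) = 0.35, so p = 24 + 0.35q.
Competitive equilibrium: 187.5 − 0.35q = 24 + 0.35q → q* = 233.5714, p* = 105.75.
With the tax, the buyer price exceeds the seller price by 73.5: (187.5 − 0.35q) − (24 + 0.35q) = 73.5 → q' = 128.5714.
Δq = 233.5714 − 128.5714 = 105; the wedge equals the tax, 73.5.
Deadweight loss = ½ × 105 × 73.5 = €3858.75.

€3858.75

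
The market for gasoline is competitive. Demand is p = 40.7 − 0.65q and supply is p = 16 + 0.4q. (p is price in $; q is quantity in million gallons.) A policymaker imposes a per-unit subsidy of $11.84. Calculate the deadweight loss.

Competitive equilibrium: 40.7 − 0.65q = 16 + 0.4q → q* = 23.5238, p* = 25.4095.
The subsidy lowers effective supply by 11.84: p = 4.16 + 0.4q.
New quantity: 40.7 − 0.65q = 4.16 + 0.4q → q' = 34.8.
Overproduction Δq = 34.8 − 23.5238 = 11.2762; wedge = subsidy = 11.84.
DWL = ½ × 11.2762 × 11.84 = $66.76 million.

$66.76 million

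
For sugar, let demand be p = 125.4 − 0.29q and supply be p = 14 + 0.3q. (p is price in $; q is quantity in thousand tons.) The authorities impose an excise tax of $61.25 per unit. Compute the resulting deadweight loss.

$3179.29 thousand

Competitive equilibrium: 125.4 − 0.29q = 14 + 0.3q → q* = 188.8136, p* = 70.6441.
With the tax, the buyer price exceeds the seller price by 61.25: (125.4 − 0.29q) − (14 + 0.3q) = 61.25 → q' = 85.
Δq = 188.8136 − 85 = 103.8136; the wedge equals the tax, 61.25.
Deadweight loss = ½ × 103.8136 × 61.25 = $3179.29 thousand.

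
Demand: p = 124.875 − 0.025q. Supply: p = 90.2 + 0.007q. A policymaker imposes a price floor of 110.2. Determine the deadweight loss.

Competitive equilibrium: 124.875 − 0.025q = 90.2 + 0.007q → q* = 1083.5938, p* = 97.7852.
At the floor p = 110.2, quantity demanded = (124.875 − 110.2)/0.025 = 587.
Sellers' marginal cost at q' = 587: 90.2 + 0.007·587 = 94.309.
Δq = 1083.5938 − 587 = 496.5938; wedge = 110.2 − 94.309 = 15.891.
Deadweight loss = ½ × 496.5938 × 15.891 = 3945.69.

3945.69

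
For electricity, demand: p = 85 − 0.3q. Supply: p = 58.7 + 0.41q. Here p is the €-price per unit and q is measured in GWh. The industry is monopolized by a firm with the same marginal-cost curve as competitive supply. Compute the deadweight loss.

Competitive equilibrium: 85 − 0.3q = 58.7 + 0.41q → q* = 37.0423, p* = 73.8873.
Marginal revenue: MR = 85 − 0.6q. Set MR = MC: 85 − 0.6q = 58.7 + 0.41q → q_m = 26.0396.
Price p_m = 85 − 0.3·26.0396 = 77.1881; MC(q_m) = 58.7 + 0.41·26.0396 = 69.3762.
Competitive q* = 37.0423, so Δq = 11.0027; wedge = 77.1881 − 69.3762 = 7.8119.
DWL = ½ × 11.0027 × 7.8119 = €42.98.

€42.98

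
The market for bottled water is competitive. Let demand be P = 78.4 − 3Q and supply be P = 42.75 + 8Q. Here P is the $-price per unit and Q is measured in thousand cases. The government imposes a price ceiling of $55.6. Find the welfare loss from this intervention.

$14.70 thousand

Competitive equilibrium: 78.4 − 3Q = 42.75 + 8Q → Q* = 3.2409, P* = 68.6773.
At the ceiling P = 55.6, quantity supplied = (55.6 − 42.75)/8 = 1.6063.
Willingness to pay at Q' = 1.6063: 78.4 − 3·1.6063 = 73.5811.
ΔQ = 3.2409 − 1.6063 = 1.6346; wedge = 73.5811 − 55.6 = 17.9811.
The triangle = ½ × 1.6346 × 17.9811 = $14.70 thousand.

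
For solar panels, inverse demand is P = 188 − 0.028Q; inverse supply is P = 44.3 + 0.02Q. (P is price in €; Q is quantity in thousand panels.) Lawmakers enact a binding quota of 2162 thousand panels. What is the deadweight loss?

€16603.39 thousand

Competitive equilibrium: 188 − 0.028Q = 44.3 + 0.02Q → Q* = 2993.75, P* = 104.175.
At Q = 2162: demand price = 188 − 0.028·2162 = 127.464; supply price = 44.3 + 0.02·2162 = 87.54.
ΔQ = 2993.75 − 2162 = 831.75; wedge = 127.464 − 87.54 = 39.924.
The triangle = ½ × 831.75 × 39.924 = €16603.39 thousand.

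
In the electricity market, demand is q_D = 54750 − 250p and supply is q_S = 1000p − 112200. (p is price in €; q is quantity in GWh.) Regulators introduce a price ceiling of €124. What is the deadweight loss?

In inverse form: demand p = 219 − 0.004q, supply p = 112.2 + 0.001q.
Competitive equilibrium: 219 − 0.004q = 112.2 + 0.001q → q* = 21360, p* = 133.56.
At the ceiling p = 124, quantity supplied = (124 − 112.2)/0.001 = 11800.
Willingness to pay at q' = 11800: 219 − 0.004·11800 = 171.8.
Δq = 21360 − 11800 = 9560; wedge = 171.8 − 124 = 47.8.
Deadweight loss = ½ × 9560 × 47.8 = €228484.

€228484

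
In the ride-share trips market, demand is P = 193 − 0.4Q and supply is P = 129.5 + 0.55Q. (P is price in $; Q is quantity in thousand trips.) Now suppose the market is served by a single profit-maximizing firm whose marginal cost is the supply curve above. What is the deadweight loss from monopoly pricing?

$186.31 thousand

Competitive equilibrium: 193 − 0.4Q = 129.5 + 0.55Q → Q* = 66.8421, P* = 166.2632.
Marginal revenue: MR = 193 − 0.8Q. Set MR = MC: 193 − 0.8Q = 129.5 + 0.55Q → Q_m = 47.037.
Price P_m = 193 − 0.4·47.037 = 174.1852; MC(Q_m) = 129.5 + 0.55·47.037 = 155.3704.
Competitive Q* = 66.8421, so ΔQ = 19.8051; wedge = 174.1852 − 155.3704 = 18.8148.
Welfare loss = ½ × 19.8051 × 18.8148 = $186.31 thousand.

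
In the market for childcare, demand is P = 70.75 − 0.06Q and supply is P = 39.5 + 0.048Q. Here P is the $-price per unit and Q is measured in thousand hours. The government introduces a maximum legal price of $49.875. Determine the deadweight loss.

$289.39 thousand

Competitive equilibrium: 70.75 − 0.06Q = 39.5 + 0.048Q → Q* = 289.3519, P* = 53.3889.
At the ceiling P = 49.875, quantity supplied = (49.875 − 39.5)/0.048 = 216.1458.
Willingness to pay at Q' = 216.1458: 70.75 − 0.06·216.1458 = 57.7813.
ΔQ = 289.3519 − 216.1458 = 73.2061; wedge = 57.7813 − 49.875 = 7.9063.
DWL = ½ × 73.2061 × 7.9063 = $289.39 thousand.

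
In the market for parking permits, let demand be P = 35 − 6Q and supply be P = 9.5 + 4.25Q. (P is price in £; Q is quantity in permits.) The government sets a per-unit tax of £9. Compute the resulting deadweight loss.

£3.95

Competitive equilibrium: 35 − 6Q = 9.5 + 4.25Q → Q* = 2.4878, P* = 20.0732.
With the tax, the buyer price exceeds the seller price by 9: (35 − 6Q) − (9.5 + 4.25Q) = 9 → Q' = 1.6098.
ΔQ = 2.4878 − 1.6098 = 0.878; the wedge equals the tax, 9.
Welfare loss = ½ × 0.878 × 9 = £3.95.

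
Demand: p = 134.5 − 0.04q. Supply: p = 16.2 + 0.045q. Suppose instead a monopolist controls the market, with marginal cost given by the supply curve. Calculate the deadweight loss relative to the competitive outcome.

8429.86

Competitive equilibrium: 134.5 − 0.04q = 16.2 + 0.045q → q* = 1391.7647, p* = 78.8294.
Marginal revenue: MR = 134.5 − 0.08q. Set MR = MC: 134.5 − 0.08q = 16.2 + 0.045q → q_m = 946.4.
Price p_m = 134.5 − 0.04·946.4 = 96.644; MC(q_m) = 16.2 + 0.045·946.4 = 58.788.
Competitive q* = 1391.7647, so Δq = 445.3647; wedge = 96.644 − 58.788 = 37.856.
Deadweight loss = ½ × 445.3647 × 37.856 = 8429.86.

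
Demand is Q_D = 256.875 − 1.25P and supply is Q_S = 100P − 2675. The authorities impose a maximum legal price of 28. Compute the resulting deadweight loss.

In inverse form: demand P = 205.5 − 0.8Q, supply P = 26.75 + 0.01Q.
Competitive equilibrium: 205.5 − 0.8Q = 26.75 + 0.01Q → Q* = 220.679, P* = 28.9568.
At the ceiling P = 28, quantity supplied = (28 − 26.75)/0.01 = 125.
Willingness to pay at Q' = 125: 205.5 − 0.8·125 = 105.5.
ΔQ = 220.679 − 125 = 95.679; wedge = 105.5 − 28 = 77.5.
Deadweight loss = ½ × 95.679 × 77.5 = 3707.56.

3707.56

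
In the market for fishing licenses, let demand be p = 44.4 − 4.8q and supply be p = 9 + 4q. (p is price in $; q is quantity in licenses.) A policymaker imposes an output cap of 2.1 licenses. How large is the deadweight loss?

Competitive equilibrium: 44.4 − 4.8q = 9 + 4q → q* = 4.0227, p* = 25.0909.
At q = 2.1: demand price = 44.4 − 4.8·2.1 = 34.32; supply price = 9 + 4·2.1 = 17.4.
Δq = 4.0227 − 2.1 = 1.9227; wedge = 34.32 − 17.4 = 16.92.
DWL = ½ × 1.9227 × 16.92 = $16.27.

$16.27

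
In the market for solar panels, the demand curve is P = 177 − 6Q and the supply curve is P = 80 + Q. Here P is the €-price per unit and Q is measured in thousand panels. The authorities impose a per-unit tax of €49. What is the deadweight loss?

€171.50 thousand

Competitive equilibrium: 177 − 6Q = 80 + Q → Q* = 13.8571, P* = 93.8571.
With the tax, the buyer price exceeds the seller price by 49: (177 − 6Q) − (80 + Q) = 49 → Q' = 6.8571.
ΔQ = 13.8571 − 6.8571 = 7; the wedge equals the tax, 49.
DWL = ½ × 7 × 49 = €171.50 thousand.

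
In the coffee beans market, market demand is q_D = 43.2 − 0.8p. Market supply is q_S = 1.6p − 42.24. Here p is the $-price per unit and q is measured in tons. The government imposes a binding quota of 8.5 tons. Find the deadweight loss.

$36.27

In inverse form: demand p = 54 − 1.25q, supply p = 26.4 + 0.625q.
Competitive equilibrium: 54 − 1.25q = 26.4 + 0.625q → q* = 14.72, p* = 35.6.
At q = 8.5: demand price = 54 − 1.25·8.5 = 43.375; supply price = 26.4 + 0.625·8.5 = 31.7125.
Δq = 14.72 − 8.5 = 6.22; wedge = 43.375 − 31.7125 = 11.6625.
Deadweight loss = ½ × 6.22 × 11.6625 = $36.27.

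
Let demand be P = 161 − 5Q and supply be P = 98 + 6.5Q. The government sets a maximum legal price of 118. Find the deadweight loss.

33.16

Competitive equilibrium: 161 − 5Q = 98 + 6.5Q → Q* = 5.4783, P* = 133.6087.
At the ceiling P = 118, quantity supplied = (118 − 98)/6.5 = 3.0769.
Willingness to pay at Q' = 3.0769: 161 − 5·3.0769 = 145.6155.
ΔQ = 5.4783 − 3.0769 = 2.4014; wedge = 145.6155 − 118 = 27.6155.
The triangle = ½ × 2.4014 × 27.6155 = 33.16.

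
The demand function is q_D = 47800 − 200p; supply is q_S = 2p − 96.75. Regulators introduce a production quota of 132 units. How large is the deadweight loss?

In inverse form: demand p = 239 − 0.005q, supply p = 48.375 + 0.5q.
Competitive equilibrium: 239 − 0.005q = 48.375 + 0.5q → q* = 377.4752, p* = 237.1126.
At q = 132: demand price = 239 − 0.005·132 = 238.34; supply price = 48.375 + 0.5·132 = 114.375.
Δq = 377.4752 − 132 = 245.4752; wedge = 238.34 − 114.375 = 123.965.
The triangle = ½ × 245.4752 × 123.965 = 15215.17.

15215.17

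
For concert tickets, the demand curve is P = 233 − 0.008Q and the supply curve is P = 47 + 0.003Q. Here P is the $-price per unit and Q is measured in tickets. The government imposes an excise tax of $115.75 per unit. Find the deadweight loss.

Competitive equilibrium: 233 − 0.008Q = 47 + 0.003Q → Q* = 16909.0909, P* = 97.7273.
With the tax, the buyer price exceeds the seller price by 115.75: (233 − 0.008Q) − (47 + 0.003Q) = 115.75 → Q' = 6386.3636.
ΔQ = 16909.0909 − 6386.3636 = 10522.7273; the wedge equals the tax, 115.75.
The triangle = ½ × 10522.7273 × 115.75 = $609002.84.

$609002.84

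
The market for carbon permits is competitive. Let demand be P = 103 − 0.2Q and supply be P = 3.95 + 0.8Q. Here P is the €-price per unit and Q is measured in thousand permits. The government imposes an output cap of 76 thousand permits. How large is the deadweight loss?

Competitive equilibrium: 103 − 0.2Q = 3.95 + 0.8Q → Q* = 99.05, P* = 83.19.
At Q = 76: demand price = 103 − 0.2·76 = 87.8; supply price = 3.95 + 0.8·76 = 64.75.
ΔQ = 99.05 − 76 = 23.05; wedge = 87.8 − 64.75 = 23.05.
The triangle = ½ × 23.05 × 23.05 = €265.65 thousand.

€265.65 thousand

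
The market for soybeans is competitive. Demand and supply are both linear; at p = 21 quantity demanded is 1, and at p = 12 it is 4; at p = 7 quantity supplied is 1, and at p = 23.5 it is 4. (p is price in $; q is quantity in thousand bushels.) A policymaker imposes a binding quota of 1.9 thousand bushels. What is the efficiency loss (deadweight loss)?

$2.37 thousand

Demand slope = (12 − 21)/(4 − 1) = −3, so p = 24 − 3q.
Supply slope = (23.5 − 7)/(4 − 1) = 5.5, so p = 1.5 + 5.5q.
Competitive equilibrium: 24 − 3q = 1.5 + 5.5q → q* = 2.6471, p* = 16.0588.
At q = 1.9: demand price = 24 − 3·1.9 = 18.3; supply price = 1.5 + 5.5·1.9 = 11.95.
Δq = 2.6471 − 1.9 = 0.7471; wedge = 18.3 − 11.95 = 6.35.
Deadweight loss = ½ × 0.7471 × 6.35 = $2.37 thousand.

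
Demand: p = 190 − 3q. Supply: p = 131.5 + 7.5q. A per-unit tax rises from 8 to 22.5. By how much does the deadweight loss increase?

Competitive equilibrium: 190 − 3q = 131.5 + 7.5q → q* = 5.5714, p* = 173.2857.
For a per-unit tax t: Δq = t/10.5, so DWL = ½·t·(t/10.5) = t²/21.
At t = 8: DWL = 3.048. At t = 22.5: DWL = 24.107.
Increase = 24.107 − 3.048 = 21.06.

21.06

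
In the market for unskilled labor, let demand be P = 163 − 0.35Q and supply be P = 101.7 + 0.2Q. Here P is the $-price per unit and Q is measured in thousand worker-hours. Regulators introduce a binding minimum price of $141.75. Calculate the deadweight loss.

Competitive equilibrium: 163 − 0.35Q = 101.7 + 0.2Q → Q* = 111.4545, P* = 123.9909.
At the floor P = 141.75, quantity demanded = (163 − 141.75)/0.35 = 60.7143.
Sellers' marginal cost at Q' = 60.7143: 101.7 + 0.2·60.7143 = 113.8429.
ΔQ = 111.4545 − 60.7143 = 50.7402; wedge = 141.75 − 113.8429 = 27.9071.
Welfare loss = ½ × 50.7402 × 27.9071 = $708.01 thousand.

$708.01 thousand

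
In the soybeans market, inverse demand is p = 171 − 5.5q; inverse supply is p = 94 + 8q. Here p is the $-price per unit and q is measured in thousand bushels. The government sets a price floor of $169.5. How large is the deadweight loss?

Competitive equilibrium: 171 − 5.5q = 94 + 8q → q* = 5.7037, p* = 139.62963.
At the floor p = 169.5, quantity demanded = (171 − 169.5)/5.5 = 0.27273.
Sellers' marginal cost at q' = 0.27273: 94 + 8·0.27273 = 96.18184.
Δq = 5.7037 − 0.27273 = 5.43097; wedge = 169.5 − 96.18184 = 73.31816.
The triangle = ½ × 5.43097 × 73.31816 = $199.09 thousand.

$199.09 thousand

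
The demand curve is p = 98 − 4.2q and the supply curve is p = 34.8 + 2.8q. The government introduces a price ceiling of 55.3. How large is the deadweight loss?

10.20

Competitive equilibrium: 98 − 4.2q = 34.8 + 2.8q → q* = 9.0286, p* = 60.08.
At the ceiling p = 55.3, quantity supplied = (55.3 − 34.8)/2.8 = 7.3214.
Willingness to pay at q' = 7.3214: 98 − 4.2·7.3214 = 67.2501.
Δq = 9.0286 − 7.3214 = 1.7072; wedge = 67.2501 − 55.3 = 11.9501.
Welfare loss = ½ × 1.7072 × 11.9501 = 10.20.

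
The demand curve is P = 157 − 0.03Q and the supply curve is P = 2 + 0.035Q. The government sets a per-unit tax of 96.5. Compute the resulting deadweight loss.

Competitive equilibrium: 157 − 0.03Q = 2 + 0.035Q → Q* = 2384.6154, P* = 85.4615.
With the tax, the buyer price exceeds the seller price by 96.5: (157 − 0.03Q) − (2 + 0.035Q) = 96.5 → Q' = 900.
ΔQ = 2384.6154 − 900 = 1484.6154; the wedge equals the tax, 96.5.
DWL = ½ × 1484.6154 × 96.5 = 71632.69.

71632.69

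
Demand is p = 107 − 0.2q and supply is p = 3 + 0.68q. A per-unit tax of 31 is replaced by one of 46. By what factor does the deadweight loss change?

2.202

Competitive equilibrium: 107 − 0.2q = 3 + 0.68q → q* = 118.1818, p* = 83.3636.
For a per-unit tax t: Δq = t/0.88, so DWL = ½·t·(t/0.88) = t²/1.76.
At t = 31: DWL = 546.023. At t = 46: DWL = 1202.273.
Ratio = (46/31)² = 2.202.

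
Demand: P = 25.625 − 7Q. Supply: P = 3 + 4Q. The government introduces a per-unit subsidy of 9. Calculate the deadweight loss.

3.68

Competitive equilibrium: 25.625 − 7Q = 3 + 4Q → Q* = 2.0568, P* = 11.2273.
The subsidy lowers effective supply by 9: P = 4Q − 6.
New quantity: 25.625 − 7Q = 4Q − 6 → Q' = 2.875.
Overproduction ΔQ = 2.875 − 2.0568 = 0.8182; wedge = subsidy = 9.
Welfare loss = ½ × 0.8182 × 9 = 3.68.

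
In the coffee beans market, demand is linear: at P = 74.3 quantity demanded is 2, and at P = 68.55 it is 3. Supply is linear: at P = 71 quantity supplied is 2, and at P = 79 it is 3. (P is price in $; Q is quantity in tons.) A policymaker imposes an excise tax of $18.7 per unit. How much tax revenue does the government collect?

Demand slope = (68.55 − 74.3)/(3 − 2) = −5.75, so P = 85.8 − 5.75Q.
Supply slope = (79 − 71)/(3 − 2) = 8, so P = 55 + 8Q.
Competitive equilibrium: 85.8 − 5.75Q = 55 + 8Q → Q* = 2.24, P* = 72.92.
With the tax, the buyer price exceeds the seller price by 18.7: (85.8 − 5.75Q) − (55 + 8Q) = 18.7 → Q' = 0.88.
Tax revenue = 18.7 × 0.88 = $16.456.

$16.456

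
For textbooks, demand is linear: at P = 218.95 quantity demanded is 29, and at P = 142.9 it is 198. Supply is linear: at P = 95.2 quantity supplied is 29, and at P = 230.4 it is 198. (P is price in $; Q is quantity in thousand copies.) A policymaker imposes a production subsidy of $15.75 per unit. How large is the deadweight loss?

$99.225 thousand

Demand slope = (142.9 − 218.95)/(198 − 29) = −0.45, so P = 232 − 0.45Q.
Supply slope = (230.4 − 95.2)/(198 − 29) = 0.8, so P = 72 + 0.8Q.
Competitive equilibrium: 232 − 0.45Q = 72 + 0.8Q → Q* = 128, P* = 174.4.
The subsidy lowers effective supply by 15.75: P = 56.25 + 0.8Q.
New quantity: 232 − 0.45Q = 56.25 + 0.8Q → Q' = 140.6.
Overproduction ΔQ = 140.6 − 128 = 12.6; wedge = subsidy = 15.75.
The triangle = ½ × 12.6 × 15.75 = $99.225 thousand.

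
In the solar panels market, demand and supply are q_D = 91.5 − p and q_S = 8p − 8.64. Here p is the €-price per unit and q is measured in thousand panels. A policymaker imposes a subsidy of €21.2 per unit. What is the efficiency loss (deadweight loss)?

In inverse form: demand p = 91.5 − q, supply p = 1.08 + 0.125q.
Competitive equilibrium: 91.5 − q = 1.08 + 0.125q → q* = 80.3733, p* = 11.1267.
The subsidy lowers effective supply by 21.2: p = 0.125q − 20.12.
New quantity: 91.5 − q = 0.125q − 20.12 → q' = 99.2178.
Overproduction Δq = 99.2178 − 80.3733 = 18.8445; wedge = subsidy = 21.2.
DWL = ½ × 18.8445 × 21.2 = €199.75 thousand.

€199.75 thousand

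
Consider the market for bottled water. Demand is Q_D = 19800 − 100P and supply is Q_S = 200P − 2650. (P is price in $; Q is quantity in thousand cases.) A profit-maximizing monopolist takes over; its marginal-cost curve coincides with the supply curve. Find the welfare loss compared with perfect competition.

$182040.33 thousand

In inverse form: demand P = 198 − 0.01Q, supply P = 13.25 + 0.005Q.
Competitive equilibrium: 198 − 0.01Q = 13.25 + 0.005Q → Q* = 12316.6667, P* = 74.8333.
Marginal revenue: MR = 198 − 0.02Q. Set MR = MC: 198 − 0.02Q = 13.25 + 0.005Q → Q_m = 7390.
Price P_m = 198 − 0.01·7390 = 124.1; MC(Q_m) = 13.25 + 0.005·7390 = 50.2.
Competitive Q* = 12316.6667, so ΔQ = 4926.6667; wedge = 124.1 − 50.2 = 73.9.
The triangle = ½ × 4926.6667 × 73.9 = $182040.33 thousand.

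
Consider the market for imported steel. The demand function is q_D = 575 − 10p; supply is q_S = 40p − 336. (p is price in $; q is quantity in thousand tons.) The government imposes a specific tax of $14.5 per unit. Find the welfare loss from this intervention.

In inverse form: demand p = 57.5 − 0.1q, supply p = 8.4 + 0.025q.
Competitive equilibrium: 57.5 − 0.1q = 8.4 + 0.025q → q* = 392.8, p* = 18.22.
With the tax, the buyer price exceeds the seller price by 14.5: (57.5 − 0.1q) − (8.4 + 0.025q) = 14.5 → q' = 276.8.
Δq = 392.8 − 276.8 = 116; the wedge equals the tax, 14.5.
DWL = ½ × 116 × 14.5 = $841 thousand.

$841 thousand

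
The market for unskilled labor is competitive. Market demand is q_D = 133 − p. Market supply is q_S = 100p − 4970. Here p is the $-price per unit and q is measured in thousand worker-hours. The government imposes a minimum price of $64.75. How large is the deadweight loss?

In inverse form: demand p = 133 − q, supply p = 49.7 + 0.01q.
Competitive equilibrium: 133 − q = 49.7 + 0.01q → q* = 82.4752, p* = 50.5248.
At the floor p = 64.75, quantity demanded = (133 − 64.75)/1 = 68.25.
Sellers' marginal cost at q' = 68.25: 49.7 + 0.01·68.25 = 50.3825.
Δq = 82.4752 − 68.25 = 14.2252; wedge = 64.75 − 50.3825 = 14.3675.
Deadweight loss = ½ × 14.2252 × 14.3675 = $102.19 thousand.

$102.19 thousand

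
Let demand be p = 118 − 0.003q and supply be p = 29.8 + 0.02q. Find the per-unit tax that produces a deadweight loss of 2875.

11.5

Competitive equilibrium: 118 − 0.003q = 29.8 + 0.02q → q* = 3834.7826, p* = 106.4957.
A tax t gives Δq = t/0.023 and wedge t, so DWL = t²/0.046.
t²/0.046 = 2875 → t² = 132.25 → t = 11.5.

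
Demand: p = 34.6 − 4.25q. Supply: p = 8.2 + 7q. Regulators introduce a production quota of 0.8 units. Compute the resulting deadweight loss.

13.456

Competitive equilibrium: 34.6 − 4.25q = 8.2 + 7q → q* = 2.3467, p* = 24.6267.
At q = 0.8: demand price = 34.6 − 4.25·0.8 = 31.2; supply price = 8.2 + 7·0.8 = 13.8.
Δq = 2.3467 − 0.8 = 1.5467; wedge = 31.2 − 13.8 = 17.4.
The triangle = ½ × 1.5467 × 17.4 = 13.456.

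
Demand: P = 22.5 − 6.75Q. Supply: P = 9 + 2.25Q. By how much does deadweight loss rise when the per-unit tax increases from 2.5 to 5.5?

Competitive equilibrium: 22.5 − 6.75Q = 9 + 2.25Q → Q* = 1.5, P* = 12.375.
For a per-unit tax t: ΔQ = t/9, so DWL = ½·t·(t/9) = t²/18.
At t = 2.5: DWL = 0.347. At t = 5.5: DWL = 1.681.
Increase = 1.681 − 0.347 = 1.33.

1.33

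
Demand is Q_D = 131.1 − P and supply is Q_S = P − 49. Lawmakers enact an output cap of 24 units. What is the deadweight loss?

In inverse form: demand P = 131.1 − Q, supply P = 49 + Q.
Competitive equilibrium: 131.1 − Q = 49 + Q → Q* = 41.05, P* = 90.05.
At Q = 24: demand price = 131.1 − 1·24 = 107.1; supply price = 49 + 1·24 = 73.
ΔQ = 41.05 − 24 = 17.05; wedge = 107.1 − 73 = 34.1.
DWL = ½ × 17.05 × 34.1 = 290.70.

290.70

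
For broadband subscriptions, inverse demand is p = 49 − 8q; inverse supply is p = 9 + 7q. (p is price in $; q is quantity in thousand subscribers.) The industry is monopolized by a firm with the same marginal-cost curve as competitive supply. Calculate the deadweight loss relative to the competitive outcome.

$6.45 thousand

Competitive equilibrium: 49 − 8q = 9 + 7q → q* = 2.6667, p* = 27.6667.
Marginal revenue: MR = 49 − 16q. Set MR = MC: 49 − 16q = 9 + 7q → q_m = 1.7391.
Price p_m = 49 − 8·1.7391 = 35.0872; MC(q_m) = 9 + 7·1.7391 = 21.1737.
Competitive q* = 2.6667, so Δq = 0.9276; wedge = 35.0872 − 21.1737 = 13.9135.
Welfare loss = ½ × 0.9276 × 13.9135 = $6.45 thousand.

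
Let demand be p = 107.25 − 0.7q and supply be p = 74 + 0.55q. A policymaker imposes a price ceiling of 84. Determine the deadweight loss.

Competitive equilibrium: 107.25 − 0.7q = 74 + 0.55q → q* = 26.6, p* = 88.63.
At the ceiling p = 84, quantity supplied = (84 − 74)/0.55 = 18.1818.
Willingness to pay at q' = 18.1818: 107.25 − 0.7·18.1818 = 94.5227.
Δq = 26.6 − 18.1818 = 8.4182; wedge = 94.5227 − 84 = 10.5227.
DWL = ½ × 8.4182 × 10.5227 = 44.29.

44.29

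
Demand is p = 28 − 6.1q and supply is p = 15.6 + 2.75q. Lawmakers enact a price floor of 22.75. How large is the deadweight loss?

1.29

Competitive equilibrium: 28 − 6.1q = 15.6 + 2.75q → q* = 1.4011, p* = 19.4531.
At the floor p = 22.75, quantity demanded = (28 − 22.75)/6.1 = 0.8607.
Sellers' marginal cost at q' = 0.8607: 15.6 + 2.75·0.8607 = 17.9669.
Δq = 1.4011 − 0.8607 = 0.5404; wedge = 22.75 − 17.9669 = 4.7831.
DWL = ½ × 0.5404 × 4.7831 = 1.29.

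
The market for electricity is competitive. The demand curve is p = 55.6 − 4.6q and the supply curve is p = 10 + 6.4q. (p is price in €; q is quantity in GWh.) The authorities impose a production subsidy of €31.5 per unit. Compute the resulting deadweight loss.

Competitive equilibrium: 55.6 − 4.6q = 10 + 6.4q → q* = 4.1455, p* = 36.5309.
The subsidy lowers effective supply by 31.5: p = 6.4q − 21.5.
New quantity: 55.6 − 4.6q = 6.4q − 21.5 → q' = 7.0091.
Overproduction Δq = 7.0091 − 4.1455 = 2.8636; wedge = subsidy = 31.5.
The triangle = ½ × 2.8636 × 31.5 = €45.10.

€45.10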